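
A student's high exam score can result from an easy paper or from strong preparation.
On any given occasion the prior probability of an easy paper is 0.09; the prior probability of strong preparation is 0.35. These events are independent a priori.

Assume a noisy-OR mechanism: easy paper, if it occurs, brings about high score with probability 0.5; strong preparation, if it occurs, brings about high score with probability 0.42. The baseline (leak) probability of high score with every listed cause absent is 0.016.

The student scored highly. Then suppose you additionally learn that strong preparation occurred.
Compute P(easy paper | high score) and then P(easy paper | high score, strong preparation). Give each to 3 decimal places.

P(easy paper | high score) ≈ 0.263; P(easy paper | high score, strong preparation) ≈ 0.141

Under noisy-OR, P(high score | causes) = 1 − (1−0.016)·∏(1−qᵢ) over the active causes.
By total probability over the 4 (easy paper, strong preparation) configurations:
  P(high score) = 0.016*0.91*0.65 + 0.42928*0.91*0.35 + 0.508*0.09*0.65 + 0.71464*0.09*0.35
        = 0.009464 + 0.136726 + 0.029718 + 0.022511 = 0.198419
Configurations with easy paper contribute 0.052229, so
  P(easy paper | high score) = 0.052229 / 0.198419 ≈ 0.263

With the extra evidence:
Weight on easy paper=true, given the evidence: 0.71464×0.09 = 0.064318
The normalizing constant is 0.42928×0.91 + 0.71464×0.09 = 0.454963
P(easy paper | high score, strong preparation) = 0.064318/0.454963 ≈ 0.141
— strong preparation explains away the evidence for easy paper.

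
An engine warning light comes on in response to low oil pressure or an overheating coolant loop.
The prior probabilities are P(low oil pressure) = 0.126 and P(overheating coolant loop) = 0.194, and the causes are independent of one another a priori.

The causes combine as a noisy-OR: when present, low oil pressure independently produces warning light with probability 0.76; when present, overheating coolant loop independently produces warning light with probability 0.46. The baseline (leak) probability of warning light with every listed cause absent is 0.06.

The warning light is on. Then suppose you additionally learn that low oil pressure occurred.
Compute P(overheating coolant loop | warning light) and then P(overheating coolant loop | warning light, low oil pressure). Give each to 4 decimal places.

P(overheating coolant loop | warning light) ≈ 0.4647; P(overheating coolant loop | warning light, low oil pressure) ≈ 0.2144

Under noisy-OR, P(warning light | causes) = 1 − (1−0.06)·∏(1−qᵢ) over the active causes.
P(warning light) = 0.06·0.874·0.806 + 0.4924·0.874·0.194 + 0.7744·0.126·0.806 + 0.878176·0.126·0.194 = 0.042267 + 0.083489 + 0.078645 + 0.021466 = 0.225867
Restricting to configurations with overheating coolant loop present: 0.083489 + 0.021466 = 0.104955.
P(overheating coolant loop | warning light) = 0.104955 / 0.225867 ≈ 0.4647

With the extra evidence:
P(warning light | low oil pressure) = 0.7744*0.806 + 0.878176*0.194 = 0.624166 + 0.170366 = 0.794532
Of this, 0.170366 comes from 0.878176*0.194 (the overheating coolant loop=true cases).
Hence the posterior is 0.170366/0.794532 ≈ 0.2144.
This is intercausal reasoning (explaining away): once low oil pressure accounts for the warning light, overheating coolant loop becomes less likely.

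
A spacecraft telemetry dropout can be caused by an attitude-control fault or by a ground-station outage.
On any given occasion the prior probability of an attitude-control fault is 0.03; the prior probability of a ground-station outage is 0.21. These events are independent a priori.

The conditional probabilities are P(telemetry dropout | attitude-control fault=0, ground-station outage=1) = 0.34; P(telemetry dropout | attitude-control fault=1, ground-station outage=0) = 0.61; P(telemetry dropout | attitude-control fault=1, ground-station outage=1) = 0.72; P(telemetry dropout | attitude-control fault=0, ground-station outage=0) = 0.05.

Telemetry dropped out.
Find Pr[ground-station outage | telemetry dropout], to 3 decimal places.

Pr[ground-station outage | telemetry dropout] ≈ 0.583

Enumerate the 4 (attitude-control fault, ground-station outage) configurations and weight by the priors:
  P(telemetry dropout) = 0.05×0.97×0.79 + 0.34×0.97×0.21 + 0.61×0.03×0.79 + 0.72×0.03×0.21
        = 0.038315 + 0.069258 + 0.014457 + 0.004536 = 0.126566
The terms with ground-station outage present sum to 0.073794, so
  P(ground-station outage | telemetry dropout) = 0.073794 / 0.126566 ≈ 0.583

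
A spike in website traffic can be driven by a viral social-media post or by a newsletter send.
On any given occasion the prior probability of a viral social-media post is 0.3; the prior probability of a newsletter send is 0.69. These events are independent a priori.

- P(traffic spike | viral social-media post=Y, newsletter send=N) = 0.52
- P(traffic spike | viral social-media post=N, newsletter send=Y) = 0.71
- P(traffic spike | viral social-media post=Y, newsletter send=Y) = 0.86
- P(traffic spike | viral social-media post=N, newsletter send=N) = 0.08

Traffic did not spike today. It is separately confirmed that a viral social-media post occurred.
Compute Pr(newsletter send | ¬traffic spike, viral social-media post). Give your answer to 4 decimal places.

P(¬traffic spike | viral social-media post) = 0.48*0.31 + 0.14*0.69 = 0.148800 + 0.096600 = 0.245400
Of this, 0.096600 comes from 0.14*0.69 (the newsletter send=true cases).
So P(newsletter send | ¬traffic spike, viral social-media post) = 0.096600/0.245400 ≈ 0.3936.

Pr(newsletter send | ¬traffic spike, viral social-media post) ≈ 0.3936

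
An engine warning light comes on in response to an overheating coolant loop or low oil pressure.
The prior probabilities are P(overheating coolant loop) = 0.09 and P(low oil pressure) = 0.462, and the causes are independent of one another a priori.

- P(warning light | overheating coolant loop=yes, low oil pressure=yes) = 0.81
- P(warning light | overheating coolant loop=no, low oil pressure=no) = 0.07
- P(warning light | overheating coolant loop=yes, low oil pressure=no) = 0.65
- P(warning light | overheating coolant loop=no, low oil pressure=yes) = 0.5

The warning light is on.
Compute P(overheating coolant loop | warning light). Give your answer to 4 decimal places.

Enumerate the 4 (overheating coolant loop, low oil pressure) configurations and weight by the priors:
  P(warning light) = 0.07·0.91·0.538 + 0.5·0.91·0.462 + 0.65·0.09·0.538 + 0.81·0.09·0.462
        = 0.034271 + 0.210210 + 0.031473 + 0.033680 = 0.309634
The terms with overheating coolant loop present sum to 0.065153, so
  P(overheating coolant loop | warning light) = 0.065153 / 0.309634 ≈ 0.2104

P(overheating coolant loop | warning light) ≈ 0.2104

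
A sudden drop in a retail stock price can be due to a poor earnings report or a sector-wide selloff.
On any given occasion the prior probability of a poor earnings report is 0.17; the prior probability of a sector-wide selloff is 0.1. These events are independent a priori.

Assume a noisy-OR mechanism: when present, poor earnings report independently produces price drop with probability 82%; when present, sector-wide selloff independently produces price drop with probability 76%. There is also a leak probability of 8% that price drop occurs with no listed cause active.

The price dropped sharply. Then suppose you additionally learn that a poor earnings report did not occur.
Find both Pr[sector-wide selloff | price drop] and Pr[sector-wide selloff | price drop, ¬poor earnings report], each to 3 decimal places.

Under noisy-OR, P(price drop | causes) = 1 − (1−0.08)·∏(1−qᵢ) over the active causes.
P(price drop) = 0.08×0.83×0.9 + 0.7792×0.83×0.1 + 0.8344×0.17×0.9 + 0.960256×0.17×0.1 = 0.059760 + 0.064674 + 0.127663 + 0.016324 = 0.268421
Of this, 0.080998 comes from 0.064674 + 0.016324 (the sector-wide selloff=true cases).
Hence the posterior is 0.080998/0.268421 ≈ 0.302.

With the extra evidence:
P(price drop | ¬poor earnings report) = 0.08*0.9 + 0.7792*0.1 = 0.072000 + 0.077920 = 0.149920
The sector-wide selloff-present share is 0.7792*0.1 = 0.077920.
P(sector-wide selloff | price drop, ¬poor earnings report) = 0.077920 / 0.149920 ≈ 0.520
With poor earnings report excluded, sector-wide selloff must carry more of the explanatory weight for the price drop.

Pr[sector-wide selloff | price drop] ≈ 0.302; Pr[sector-wide selloff | price drop, ¬poor earnings report] ≈ 0.520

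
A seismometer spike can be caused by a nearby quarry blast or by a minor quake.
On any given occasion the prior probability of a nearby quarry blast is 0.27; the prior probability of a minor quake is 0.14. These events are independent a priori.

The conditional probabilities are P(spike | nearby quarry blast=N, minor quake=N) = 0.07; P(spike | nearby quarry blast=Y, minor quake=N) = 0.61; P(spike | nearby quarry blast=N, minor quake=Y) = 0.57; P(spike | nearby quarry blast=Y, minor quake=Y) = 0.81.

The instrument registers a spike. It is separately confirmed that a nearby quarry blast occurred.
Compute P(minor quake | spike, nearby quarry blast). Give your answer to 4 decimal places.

P(spike | nearby quarry blast) = 0.61*0.86 + 0.81*0.14 = 0.524600 + 0.113400 = 0.638000
Of this, 0.113400 comes from 0.81*0.14 (the minor quake=true cases).
P(minor quake | spike, nearby quarry blast) = 0.113400 / 0.638000 ≈ 0.1777

P(minor quake | spike, nearby quarry blast) ≈ 0.1777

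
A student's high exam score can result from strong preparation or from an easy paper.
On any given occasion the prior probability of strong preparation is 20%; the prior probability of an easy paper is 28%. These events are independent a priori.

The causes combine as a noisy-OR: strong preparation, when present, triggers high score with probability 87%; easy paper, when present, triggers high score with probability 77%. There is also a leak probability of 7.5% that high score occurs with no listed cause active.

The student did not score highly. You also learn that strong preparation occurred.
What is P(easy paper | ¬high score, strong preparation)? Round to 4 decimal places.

P(easy paper | ¬high score, strong preparation) ≈ 0.0821

Under noisy-OR, P(high score | causes) = 1 − (1−0.075)·∏(1−qᵢ) over the active causes.
P(¬high score | strong preparation) = 0.12025×0.72 + 0.027658×0.28 = 0.086580 + 0.007744 = 0.094324
Of this, 0.007744 comes from 0.027658×0.28 (the easy paper=true cases).
P(easy paper | ¬high score, strong preparation) = 0.007744 / 0.094324 ≈ 0.0821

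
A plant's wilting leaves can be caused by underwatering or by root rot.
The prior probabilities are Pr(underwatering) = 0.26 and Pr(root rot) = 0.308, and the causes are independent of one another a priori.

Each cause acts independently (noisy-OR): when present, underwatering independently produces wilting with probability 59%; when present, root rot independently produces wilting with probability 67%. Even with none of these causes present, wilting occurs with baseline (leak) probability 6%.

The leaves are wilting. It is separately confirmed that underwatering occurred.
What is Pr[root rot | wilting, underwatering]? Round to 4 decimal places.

Pr[root rot | wilting, underwatering] ≈ 0.3873

Under noisy-OR, P(wilting | causes) = 1 − (1−0.06)·∏(1−qᵢ) over the active causes.
P(wilting | underwatering) = 0.6146·0.692 + 0.872818·0.308 = 0.425303 + 0.268828 = 0.694131
The root rot-present share is 0.872818·0.308 = 0.268828.
P(root rot | wilting, underwatering) = 0.268828 / 0.694131 ≈ 0.3873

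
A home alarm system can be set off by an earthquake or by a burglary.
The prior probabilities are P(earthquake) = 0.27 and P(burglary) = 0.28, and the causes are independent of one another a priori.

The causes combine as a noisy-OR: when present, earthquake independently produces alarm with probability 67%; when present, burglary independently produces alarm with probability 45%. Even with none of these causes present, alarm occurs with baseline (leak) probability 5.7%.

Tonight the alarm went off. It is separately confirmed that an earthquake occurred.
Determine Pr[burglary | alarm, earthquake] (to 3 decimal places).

Under noisy-OR, P(alarm | causes) = 1 − (1−0.057)·∏(1−qᵢ) over the active causes.
P(alarm | earthquake) = 0.68881*0.72 + 0.828846*0.28 = 0.495943 + 0.232077 = 0.728020
Restricting to configurations with burglary present: 0.828846*0.28 = 0.232077.
Hence the posterior is 0.232077/0.728020 ≈ 0.319.

Pr[burglary | alarm, earthquake] ≈ 0.319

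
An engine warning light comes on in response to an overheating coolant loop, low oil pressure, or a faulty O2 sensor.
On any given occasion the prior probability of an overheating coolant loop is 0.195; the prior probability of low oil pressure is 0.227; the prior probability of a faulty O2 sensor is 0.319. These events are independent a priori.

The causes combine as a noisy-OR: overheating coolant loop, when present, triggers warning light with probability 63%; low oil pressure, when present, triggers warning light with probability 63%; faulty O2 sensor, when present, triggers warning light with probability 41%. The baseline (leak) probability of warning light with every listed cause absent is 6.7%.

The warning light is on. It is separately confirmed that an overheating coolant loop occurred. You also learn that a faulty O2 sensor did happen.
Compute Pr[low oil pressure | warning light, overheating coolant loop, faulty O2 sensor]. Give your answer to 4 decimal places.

Under noisy-OR, P(warning light | causes) = 1 − (1−0.067)·∏(1−qᵢ) over the active causes.
For the numerator, keep only low oil pressure=true terms: 0.924641*0.227 = 0.209894
The normalizing constant is 0.796326*0.773 + 0.924641*0.227 = 0.825454
P(low oil pressure | warning light, overheating coolant loop, faulty O2 sensor) = 0.209894/0.825454 ≈ 0.2543

Pr[low oil pressure | warning light, overheating coolant loop, faulty O2 sensor] ≈ 0.2543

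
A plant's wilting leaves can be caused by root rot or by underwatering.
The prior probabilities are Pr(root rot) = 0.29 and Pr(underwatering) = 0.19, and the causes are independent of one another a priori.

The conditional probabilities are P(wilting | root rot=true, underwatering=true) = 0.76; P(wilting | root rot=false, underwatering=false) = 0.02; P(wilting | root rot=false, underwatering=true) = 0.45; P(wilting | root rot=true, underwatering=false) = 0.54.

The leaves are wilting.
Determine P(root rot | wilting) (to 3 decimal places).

P(root rot | wilting) ≈ 0.700

Weight on root rot=true, given the evidence: 0.126846 + 0.041876 = 0.168722
Normalizer over all consistent configurations: 0.02*0.71*0.81 + 0.45*0.71*0.19 + 0.54*0.29*0.81 + 0.76*0.29*0.19 = 0.240929
Posterior = 0.168722 / 0.240929 ≈ 0.700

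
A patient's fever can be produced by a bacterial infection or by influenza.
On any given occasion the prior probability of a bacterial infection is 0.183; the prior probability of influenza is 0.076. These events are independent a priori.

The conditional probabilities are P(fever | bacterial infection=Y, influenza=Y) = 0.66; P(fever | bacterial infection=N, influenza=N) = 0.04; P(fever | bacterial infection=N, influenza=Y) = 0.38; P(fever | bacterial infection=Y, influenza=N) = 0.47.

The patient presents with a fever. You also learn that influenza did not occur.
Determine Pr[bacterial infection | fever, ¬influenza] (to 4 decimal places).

Pr[bacterial infection | fever, ¬influenza] ≈ 0.7247

P(fever | ¬influenza) = 0.04·0.817 + 0.47·0.183 = 0.032680 + 0.086010 = 0.118690
Restricting to configurations with bacterial infection present: 0.47·0.183 = 0.086010.
So P(bacterial infection | fever, ¬influenza) = 0.086010/0.118690 ≈ 0.7247.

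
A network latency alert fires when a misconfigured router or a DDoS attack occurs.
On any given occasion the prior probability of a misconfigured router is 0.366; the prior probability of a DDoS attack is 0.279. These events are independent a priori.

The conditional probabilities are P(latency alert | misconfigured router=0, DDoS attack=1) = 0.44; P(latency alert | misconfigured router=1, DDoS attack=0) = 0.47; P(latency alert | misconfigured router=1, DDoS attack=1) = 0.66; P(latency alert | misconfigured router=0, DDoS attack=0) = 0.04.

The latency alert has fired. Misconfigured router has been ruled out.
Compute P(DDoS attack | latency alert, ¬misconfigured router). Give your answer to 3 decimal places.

P(DDoS attack | latency alert, ¬misconfigured router) ≈ 0.810

P(latency alert | ¬misconfigured router) = 0.04*0.721 + 0.44*0.279 = 0.028840 + 0.122760 = 0.151600
Of this, 0.122760 comes from 0.44*0.279 (the DDoS attack=true cases).
So P(DDoS attack | latency alert, ¬misconfigured router) = 0.122760/0.151600 ≈ 0.810.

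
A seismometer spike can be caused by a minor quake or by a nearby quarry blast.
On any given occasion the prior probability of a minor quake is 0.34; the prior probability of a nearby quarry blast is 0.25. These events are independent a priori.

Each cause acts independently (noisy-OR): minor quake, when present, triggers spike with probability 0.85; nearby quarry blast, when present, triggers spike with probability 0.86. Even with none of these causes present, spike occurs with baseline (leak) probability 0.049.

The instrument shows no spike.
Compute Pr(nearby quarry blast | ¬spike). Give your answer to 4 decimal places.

Under noisy-OR, P(spike | causes) = 1 − (1−0.049)·∏(1−qᵢ) over the active causes.
P(¬spike) = 0.951*0.66*0.75 + 0.13314*0.66*0.25 + 0.14265*0.34*0.75 + 0.019971*0.34*0.25 = 0.470745 + 0.021968 + 0.036376 + 0.001698 = 0.530787
Restricting to configurations with nearby quarry blast present: 0.021968 + 0.001698 = 0.023666.
P(nearby quarry blast | ¬spike) = 0.023666 / 0.530787 ≈ 0.0446

Pr(nearby quarry blast | ¬spike) ≈ 0.0446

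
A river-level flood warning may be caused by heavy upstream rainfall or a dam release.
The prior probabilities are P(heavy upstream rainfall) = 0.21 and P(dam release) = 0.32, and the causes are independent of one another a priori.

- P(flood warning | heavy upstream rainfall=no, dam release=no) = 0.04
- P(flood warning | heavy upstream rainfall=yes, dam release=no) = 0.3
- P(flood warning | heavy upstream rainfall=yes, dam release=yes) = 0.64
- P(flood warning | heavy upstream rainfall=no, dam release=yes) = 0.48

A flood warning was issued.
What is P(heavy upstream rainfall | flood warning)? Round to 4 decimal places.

P(heavy upstream rainfall | flood warning) ≈ 0.3754

P(flood warning) = 0.04×0.79×0.68 + 0.48×0.79×0.32 + 0.3×0.21×0.68 + 0.64×0.21×0.32 = 0.021488 + 0.121344 + 0.042840 + 0.043008 = 0.228680
Restricting to configurations with heavy upstream rainfall present: 0.042840 + 0.043008 = 0.085848.
So P(heavy upstream rainfall | flood warning) = 0.085848/0.228680 ≈ 0.3754.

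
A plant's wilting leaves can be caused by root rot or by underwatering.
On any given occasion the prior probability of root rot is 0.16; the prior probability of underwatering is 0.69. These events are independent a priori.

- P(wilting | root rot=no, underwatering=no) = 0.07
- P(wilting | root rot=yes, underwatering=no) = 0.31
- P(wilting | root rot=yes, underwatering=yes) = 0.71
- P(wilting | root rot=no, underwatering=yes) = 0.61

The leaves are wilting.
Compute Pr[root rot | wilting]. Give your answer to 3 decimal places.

Pr[root rot | wilting] ≈ 0.201

P(wilting) = 0.07*0.84*0.31 + 0.61*0.84*0.69 + 0.31*0.16*0.31 + 0.71*0.16*0.69 = 0.018228 + 0.353556 + 0.015376 + 0.078384 = 0.465544
The root rot-present share is 0.015376 + 0.078384 = 0.093760.
So P(root rot | wilting) = 0.093760/0.465544 ≈ 0.201.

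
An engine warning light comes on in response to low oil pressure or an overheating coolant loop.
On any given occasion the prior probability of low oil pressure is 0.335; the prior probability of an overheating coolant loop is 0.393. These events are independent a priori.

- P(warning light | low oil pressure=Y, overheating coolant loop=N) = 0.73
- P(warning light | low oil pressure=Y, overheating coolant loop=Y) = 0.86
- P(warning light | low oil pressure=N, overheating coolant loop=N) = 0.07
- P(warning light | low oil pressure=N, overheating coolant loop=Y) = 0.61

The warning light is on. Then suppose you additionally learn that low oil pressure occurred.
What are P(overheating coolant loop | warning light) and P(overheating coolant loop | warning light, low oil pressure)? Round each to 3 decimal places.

P(overheating coolant loop | warning light) ≈ 0.607; P(overheating coolant loop | warning light, low oil pressure) ≈ 0.433

Sum P(warning light|·) weighted by the priors over the 4 (low oil pressure, overheating coolant loop) configurations:
  P(warning light) = 0.07·0.665·0.607 + 0.61·0.665·0.393 + 0.73·0.335·0.607 + 0.86·0.335·0.393
        = 0.028256 + 0.159420 + 0.148442 + 0.113223 = 0.449341
The terms with overheating coolant loop present sum to 0.272643, so
  P(overheating coolant loop | warning light) = 0.272643 / 0.449341 ≈ 0.607

Now also conditioning on low oil pressure=true:
By total probability over both values of overheating coolant loop:
  P(warning light | low oil pressure) = 0.73×0.607 + 0.86×0.393
        = 0.443110 + 0.337980 = 0.781090
Keeping only the overheating coolant loop-present terms gives 0.337980, so
  P(overheating coolant loop | warning light, low oil pressure) = 0.337980 / 0.781090 ≈ 0.433
This is intercausal reasoning (explaining away): once low oil pressure accounts for the warning light, overheating coolant loop becomes less likely.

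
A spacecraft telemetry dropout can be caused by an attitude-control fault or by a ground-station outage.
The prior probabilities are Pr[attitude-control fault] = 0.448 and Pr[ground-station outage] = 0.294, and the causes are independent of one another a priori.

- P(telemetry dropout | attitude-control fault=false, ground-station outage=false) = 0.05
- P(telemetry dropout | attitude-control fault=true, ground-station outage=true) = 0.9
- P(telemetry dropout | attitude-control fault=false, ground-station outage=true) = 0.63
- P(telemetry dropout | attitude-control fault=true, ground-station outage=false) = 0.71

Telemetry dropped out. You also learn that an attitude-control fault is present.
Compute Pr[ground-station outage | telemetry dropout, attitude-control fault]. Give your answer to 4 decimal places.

P(telemetry dropout | attitude-control fault) = 0.71×0.706 + 0.9×0.294 = 0.501260 + 0.264600 = 0.765860
The ground-station outage-present share is 0.9×0.294 = 0.264600.
P(ground-station outage | telemetry dropout, attitude-control fault) = 0.264600 / 0.765860 ≈ 0.3455

Pr[ground-station outage | telemetry dropout, attitude-control fault] ≈ 0.3455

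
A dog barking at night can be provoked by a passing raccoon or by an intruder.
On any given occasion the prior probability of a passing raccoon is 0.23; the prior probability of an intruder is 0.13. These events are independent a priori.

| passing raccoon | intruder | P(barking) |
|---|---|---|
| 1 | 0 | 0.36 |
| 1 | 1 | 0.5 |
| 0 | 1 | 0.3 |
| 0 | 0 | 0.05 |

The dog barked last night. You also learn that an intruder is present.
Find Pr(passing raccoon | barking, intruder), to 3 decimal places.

Pr(passing raccoon | barking, intruder) ≈ 0.332

Weight on passing raccoon=true, given the evidence: 0.5*0.23 = 0.115000
Normalizer over all consistent configurations: 0.3*0.77 + 0.5*0.23 = 0.346000
P(passing raccoon | barking, intruder) = 0.115000/0.346000 ≈ 0.332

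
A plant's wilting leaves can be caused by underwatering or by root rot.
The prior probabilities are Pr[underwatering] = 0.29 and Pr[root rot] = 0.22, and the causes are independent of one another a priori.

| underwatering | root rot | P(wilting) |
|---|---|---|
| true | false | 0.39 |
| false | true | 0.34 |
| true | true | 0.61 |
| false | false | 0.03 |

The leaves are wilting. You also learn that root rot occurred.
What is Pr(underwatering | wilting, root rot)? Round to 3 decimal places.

Sum P(wilting|·) weighted by the priors over both values of underwatering:
  P(wilting | root rot) = 0.34*0.71 + 0.61*0.29
        = 0.241400 + 0.176900 = 0.418300
Keeping only the underwatering-present terms gives 0.176900, so
  P(underwatering | wilting, root rot) = 0.176900 / 0.418300 ≈ 0.423

Pr(underwatering | wilting, root rot) ≈ 0.423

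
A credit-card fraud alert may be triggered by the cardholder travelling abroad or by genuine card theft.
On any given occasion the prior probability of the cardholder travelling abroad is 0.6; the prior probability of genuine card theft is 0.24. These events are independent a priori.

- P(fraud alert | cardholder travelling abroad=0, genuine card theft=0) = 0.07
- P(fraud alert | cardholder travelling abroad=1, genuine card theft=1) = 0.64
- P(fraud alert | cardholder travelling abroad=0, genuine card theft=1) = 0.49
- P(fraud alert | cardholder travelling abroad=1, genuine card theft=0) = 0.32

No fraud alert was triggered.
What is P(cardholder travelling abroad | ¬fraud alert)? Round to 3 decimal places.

P(cardholder travelling abroad | ¬fraud alert) ≈ 0.522

P(¬fraud alert) = 0.93×0.4×0.76 + 0.51×0.4×0.24 + 0.68×0.6×0.76 + 0.36×0.6×0.24 = 0.282720 + 0.048960 + 0.310080 + 0.051840 = 0.693600
The cardholder travelling abroad-present share is 0.310080 + 0.051840 = 0.361920.
Hence the posterior is 0.361920/0.693600 ≈ 0.522.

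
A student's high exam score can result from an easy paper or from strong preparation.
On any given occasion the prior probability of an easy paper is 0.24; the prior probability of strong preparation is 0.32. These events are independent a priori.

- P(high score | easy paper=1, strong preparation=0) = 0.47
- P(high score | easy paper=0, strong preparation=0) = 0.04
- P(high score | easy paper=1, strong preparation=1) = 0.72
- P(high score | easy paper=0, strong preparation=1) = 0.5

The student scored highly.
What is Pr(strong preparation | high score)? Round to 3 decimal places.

Pr(strong preparation | high score) ≈ 0.645

Sum P(high score|·) weighted by the priors over the 4 (easy paper, strong preparation) configurations:
  P(high score) = 0.04×0.76×0.68 + 0.5×0.76×0.32 + 0.47×0.24×0.68 + 0.72×0.24×0.32
        = 0.020672 + 0.121600 + 0.076704 + 0.055296 = 0.274272
Configurations with strong preparation contribute 0.176896, so
  P(strong preparation | high score) = 0.176896 / 0.274272 ≈ 0.645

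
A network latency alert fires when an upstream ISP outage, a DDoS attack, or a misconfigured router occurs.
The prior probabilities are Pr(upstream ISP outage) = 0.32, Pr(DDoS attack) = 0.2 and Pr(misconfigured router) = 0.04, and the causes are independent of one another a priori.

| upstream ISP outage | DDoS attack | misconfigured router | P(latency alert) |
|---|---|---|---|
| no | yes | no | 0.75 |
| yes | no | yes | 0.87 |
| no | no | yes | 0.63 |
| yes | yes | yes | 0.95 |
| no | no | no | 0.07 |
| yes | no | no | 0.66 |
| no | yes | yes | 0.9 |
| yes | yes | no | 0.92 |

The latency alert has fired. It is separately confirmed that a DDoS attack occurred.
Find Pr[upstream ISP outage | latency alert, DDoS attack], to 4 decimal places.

Pr[upstream ISP outage | latency alert, DDoS attack] ≈ 0.3644

P(latency alert | DDoS attack) = 0.75×0.68×0.96 + 0.9×0.68×0.04 + 0.92×0.32×0.96 + 0.95×0.32×0.04 = 0.489600 + 0.024480 + 0.282624 + 0.012160 = 0.808864
Of this, 0.294784 comes from 0.282624 + 0.012160 (the upstream ISP outage=true cases).
So P(upstream ISP outage | latency alert, DDoS attack) = 0.294784/0.808864 ≈ 0.3644.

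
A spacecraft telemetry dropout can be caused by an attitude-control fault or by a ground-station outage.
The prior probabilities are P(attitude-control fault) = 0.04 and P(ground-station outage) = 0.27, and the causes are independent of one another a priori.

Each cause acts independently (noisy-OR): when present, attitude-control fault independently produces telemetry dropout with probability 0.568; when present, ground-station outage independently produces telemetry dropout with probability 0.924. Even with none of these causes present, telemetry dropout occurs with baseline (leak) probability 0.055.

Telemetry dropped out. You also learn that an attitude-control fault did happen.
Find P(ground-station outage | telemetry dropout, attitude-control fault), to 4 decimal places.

Under noisy-OR, P(telemetry dropout | causes) = 1 − (1−0.055)·∏(1−qᵢ) over the active causes.
Sum P(telemetry dropout|·) weighted by the priors over both values of ground-station outage:
  P(telemetry dropout | attitude-control fault) = 0.59176·0.73 + 0.968974·0.27
        = 0.431985 + 0.261623 = 0.693608
Keeping only the ground-station outage-present terms gives 0.261623, so
  P(ground-station outage | telemetry dropout, attitude-control fault) = 0.261623 / 0.693608 ≈ 0.3772

P(ground-station outage | telemetry dropout, attitude-control fault) ≈ 0.3772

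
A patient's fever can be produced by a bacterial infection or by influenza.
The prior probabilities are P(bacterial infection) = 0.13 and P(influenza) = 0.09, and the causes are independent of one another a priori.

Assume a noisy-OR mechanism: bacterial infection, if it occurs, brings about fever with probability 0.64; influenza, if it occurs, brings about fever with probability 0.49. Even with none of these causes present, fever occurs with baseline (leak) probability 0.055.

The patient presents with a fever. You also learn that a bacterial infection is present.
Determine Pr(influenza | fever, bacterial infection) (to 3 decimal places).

Pr(influenza | fever, bacterial infection) ≈ 0.110

Under noisy-OR, P(fever | causes) = 1 − (1−0.055)·∏(1−qᵢ) over the active causes.
P(fever | bacterial infection) = 0.6598*0.91 + 0.826498*0.09 = 0.600418 + 0.074385 = 0.674803
Of this, 0.074385 comes from 0.826498*0.09 (the influenza=true cases).
P(influenza | fever, bacterial infection) = 0.074385 / 0.674803 ≈ 0.110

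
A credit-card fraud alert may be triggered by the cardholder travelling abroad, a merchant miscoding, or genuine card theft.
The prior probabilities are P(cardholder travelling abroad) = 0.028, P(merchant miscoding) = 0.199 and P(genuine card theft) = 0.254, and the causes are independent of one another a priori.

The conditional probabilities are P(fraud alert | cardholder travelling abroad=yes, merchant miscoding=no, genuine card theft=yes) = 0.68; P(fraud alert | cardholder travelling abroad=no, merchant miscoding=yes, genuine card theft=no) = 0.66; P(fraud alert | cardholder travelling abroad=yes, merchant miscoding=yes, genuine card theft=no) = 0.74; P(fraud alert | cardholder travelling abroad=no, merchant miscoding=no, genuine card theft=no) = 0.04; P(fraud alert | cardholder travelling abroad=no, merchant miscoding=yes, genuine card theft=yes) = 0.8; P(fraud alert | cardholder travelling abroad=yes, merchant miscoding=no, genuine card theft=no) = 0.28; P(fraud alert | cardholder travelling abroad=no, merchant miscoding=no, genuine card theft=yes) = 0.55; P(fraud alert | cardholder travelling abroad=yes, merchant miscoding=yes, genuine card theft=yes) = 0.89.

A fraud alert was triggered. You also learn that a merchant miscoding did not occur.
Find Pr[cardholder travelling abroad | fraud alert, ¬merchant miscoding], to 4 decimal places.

P(fraud alert | ¬merchant miscoding) = 0.04*0.972*0.746 + 0.55*0.972*0.254 + 0.28*0.028*0.746 + 0.68*0.028*0.254 = 0.029004 + 0.135788 + 0.005849 + 0.004836 = 0.175477
Of this, 0.010685 comes from 0.005849 + 0.004836 (the cardholder travelling abroad=true cases).
So P(cardholder travelling abroad | fraud alert, ¬merchant miscoding) = 0.010685/0.175477 ≈ 0.0609.

Pr[cardholder travelling abroad | fraud alert, ¬merchant miscoding] ≈ 0.0609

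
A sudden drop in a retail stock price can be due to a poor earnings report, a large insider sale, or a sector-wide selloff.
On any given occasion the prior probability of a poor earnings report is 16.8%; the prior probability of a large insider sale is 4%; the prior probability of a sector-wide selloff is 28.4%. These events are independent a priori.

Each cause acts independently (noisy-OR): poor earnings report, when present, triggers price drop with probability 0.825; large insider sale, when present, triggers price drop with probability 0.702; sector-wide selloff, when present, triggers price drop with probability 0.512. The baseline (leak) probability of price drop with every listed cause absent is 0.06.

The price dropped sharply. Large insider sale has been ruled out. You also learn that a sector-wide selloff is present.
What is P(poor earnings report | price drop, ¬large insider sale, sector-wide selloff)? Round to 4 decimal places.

Under noisy-OR, P(price drop | causes) = 1 − (1−0.06)·∏(1−qᵢ) over the active causes.
Enumerate both values of poor earnings report and weight by the priors:
  P(price drop | ¬large insider sale, sector-wide selloff) = 0.54128*0.832 + 0.919724*0.168
        = 0.450345 + 0.154514 = 0.604859
Keeping only the poor earnings report-present terms gives 0.154514, so
  P(poor earnings report | price drop, ¬large insider sale, sector-wide selloff) = 0.154514 / 0.604859 ≈ 0.2555

P(poor earnings report | price drop, ¬large insider sale, sector-wide selloff) ≈ 0.2555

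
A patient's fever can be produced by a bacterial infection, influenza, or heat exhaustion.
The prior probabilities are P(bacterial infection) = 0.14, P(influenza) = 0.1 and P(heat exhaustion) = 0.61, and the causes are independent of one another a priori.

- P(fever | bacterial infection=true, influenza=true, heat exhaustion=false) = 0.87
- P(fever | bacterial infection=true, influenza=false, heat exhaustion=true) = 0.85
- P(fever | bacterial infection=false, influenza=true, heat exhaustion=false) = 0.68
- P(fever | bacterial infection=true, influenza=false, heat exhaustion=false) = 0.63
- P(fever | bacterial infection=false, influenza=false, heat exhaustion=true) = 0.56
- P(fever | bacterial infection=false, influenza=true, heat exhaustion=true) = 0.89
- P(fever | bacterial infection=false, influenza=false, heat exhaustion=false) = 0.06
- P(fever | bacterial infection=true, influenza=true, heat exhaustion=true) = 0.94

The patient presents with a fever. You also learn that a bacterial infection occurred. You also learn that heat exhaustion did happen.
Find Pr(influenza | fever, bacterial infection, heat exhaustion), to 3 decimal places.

P(fever | bacterial infection, heat exhaustion) = 0.85×0.9 + 0.94×0.1 = 0.765000 + 0.094000 = 0.859000
The influenza-present share is 0.94×0.1 = 0.094000.
So P(influenza | fever, bacterial infection, heat exhaustion) = 0.094000/0.859000 ≈ 0.109.

Pr(influenza | fever, bacterial infection, heat exhaustion) ≈ 0.109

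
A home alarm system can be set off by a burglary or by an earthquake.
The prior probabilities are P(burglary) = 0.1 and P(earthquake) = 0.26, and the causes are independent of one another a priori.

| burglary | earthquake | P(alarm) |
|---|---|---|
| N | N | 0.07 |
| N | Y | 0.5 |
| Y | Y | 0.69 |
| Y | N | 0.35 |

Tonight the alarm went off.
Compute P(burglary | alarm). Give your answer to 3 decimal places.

P(burglary | alarm) ≈ 0.211

Sum P(alarm|·) weighted by the priors over the 4 (burglary, earthquake) configurations:
  P(alarm) = 0.07*0.9*0.74 + 0.5*0.9*0.26 + 0.35*0.1*0.74 + 0.69*0.1*0.26
        = 0.046620 + 0.117000 + 0.025900 + 0.017940 = 0.207460
The terms with burglary present sum to 0.043840, so
  P(burglary | alarm) = 0.043840 / 0.207460 ≈ 0.211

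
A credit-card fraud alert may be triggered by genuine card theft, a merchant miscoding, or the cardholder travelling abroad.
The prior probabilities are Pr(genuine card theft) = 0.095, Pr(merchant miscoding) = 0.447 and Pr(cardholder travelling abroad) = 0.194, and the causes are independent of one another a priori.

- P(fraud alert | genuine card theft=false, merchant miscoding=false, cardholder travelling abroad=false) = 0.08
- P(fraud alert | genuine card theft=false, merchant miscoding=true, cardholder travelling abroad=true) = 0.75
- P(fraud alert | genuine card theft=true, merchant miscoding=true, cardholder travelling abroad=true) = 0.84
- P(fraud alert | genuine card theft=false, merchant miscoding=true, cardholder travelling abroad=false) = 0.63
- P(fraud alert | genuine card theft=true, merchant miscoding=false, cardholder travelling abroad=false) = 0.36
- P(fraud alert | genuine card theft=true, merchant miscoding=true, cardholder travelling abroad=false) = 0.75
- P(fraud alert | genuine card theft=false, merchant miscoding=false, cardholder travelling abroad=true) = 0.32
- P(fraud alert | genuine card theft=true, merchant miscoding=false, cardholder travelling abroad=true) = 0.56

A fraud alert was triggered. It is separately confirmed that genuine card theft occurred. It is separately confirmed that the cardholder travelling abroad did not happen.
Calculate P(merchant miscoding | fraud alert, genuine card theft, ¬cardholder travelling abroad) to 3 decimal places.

P(merchant miscoding | fraud alert, genuine card theft, ¬cardholder travelling abroad) ≈ 0.627

P(fraud alert | genuine card theft, ¬cardholder travelling abroad) = 0.36·0.553 + 0.75·0.447 = 0.199080 + 0.335250 = 0.534330
The merchant miscoding-present share is 0.75·0.447 = 0.335250.
So P(merchant miscoding | fraud alert, genuine card theft, ¬cardholder travelling abroad) = 0.335250/0.534330 ≈ 0.627.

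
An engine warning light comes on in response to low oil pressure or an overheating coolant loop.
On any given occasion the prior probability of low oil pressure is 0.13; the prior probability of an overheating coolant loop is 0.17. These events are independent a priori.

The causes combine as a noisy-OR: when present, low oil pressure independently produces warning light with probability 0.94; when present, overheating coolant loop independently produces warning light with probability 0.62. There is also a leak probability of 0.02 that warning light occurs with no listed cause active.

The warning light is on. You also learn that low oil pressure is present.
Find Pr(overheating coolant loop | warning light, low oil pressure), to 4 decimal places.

Under noisy-OR, P(warning light | causes) = 1 − (1−0.02)·∏(1−qᵢ) over the active causes.
Numerator (weight on configurations with overheating coolant loop): 0.977656·0.17 = 0.166202
Denominator P(warning light | low oil pressure): 0.9412·0.83 + 0.977656·0.17 = 0.947398
Posterior = 0.166202 / 0.947398 ≈ 0.1754

Pr(overheating coolant loop | warning light, low oil pressure) ≈ 0.1754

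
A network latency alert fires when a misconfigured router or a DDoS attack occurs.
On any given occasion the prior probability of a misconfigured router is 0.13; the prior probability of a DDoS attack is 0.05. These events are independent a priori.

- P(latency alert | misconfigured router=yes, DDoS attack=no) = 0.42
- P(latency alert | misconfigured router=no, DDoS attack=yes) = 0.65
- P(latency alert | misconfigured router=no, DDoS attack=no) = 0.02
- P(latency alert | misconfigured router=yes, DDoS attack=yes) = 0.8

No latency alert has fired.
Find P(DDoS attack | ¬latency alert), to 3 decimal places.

P(¬latency alert) = 0.98·0.87·0.95 + 0.35·0.87·0.05 + 0.58·0.13·0.95 + 0.2·0.13·0.05 = 0.809970 + 0.015225 + 0.071630 + 0.001300 = 0.898125
Of this, 0.016525 comes from 0.015225 + 0.001300 (the DDoS attack=true cases).
So P(DDoS attack | ¬latency alert) = 0.016525/0.898125 ≈ 0.018.

P(DDoS attack | ¬latency alert) ≈ 0.018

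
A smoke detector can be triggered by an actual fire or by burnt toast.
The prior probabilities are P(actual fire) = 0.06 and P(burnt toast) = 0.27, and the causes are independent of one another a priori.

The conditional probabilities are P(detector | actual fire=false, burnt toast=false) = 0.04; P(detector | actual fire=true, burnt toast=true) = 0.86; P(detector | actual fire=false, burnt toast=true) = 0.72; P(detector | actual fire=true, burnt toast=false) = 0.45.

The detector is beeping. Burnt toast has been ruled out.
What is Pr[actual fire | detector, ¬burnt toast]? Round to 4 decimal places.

Pr[actual fire | detector, ¬burnt toast] ≈ 0.4180

P(detector | ¬burnt toast) = 0.04·0.94 + 0.45·0.06 = 0.037600 + 0.027000 = 0.064600
Restricting to configurations with actual fire present: 0.45·0.06 = 0.027000.
P(actual fire | detector, ¬burnt toast) = 0.027000 / 0.064600 ≈ 0.4180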